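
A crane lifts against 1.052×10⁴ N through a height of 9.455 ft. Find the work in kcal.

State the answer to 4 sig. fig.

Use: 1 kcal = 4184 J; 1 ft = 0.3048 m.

7.246 kcal

9.455 ft × 0.3048 = 2.88188 m
W = F × d = 10520 N × 2.88188 m = 30317.4 J
30317.4 J ÷ (4184 J/kcal) = 7.24603 kcal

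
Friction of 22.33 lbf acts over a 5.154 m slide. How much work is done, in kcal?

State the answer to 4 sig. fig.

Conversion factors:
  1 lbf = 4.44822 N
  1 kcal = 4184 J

0.1224 kcal

22.33 lbf × 4.44822 → 99.3288 N
W = F × d = 99.3288 N × 5.154 m = 511.941 J
511.941 J ÷ (4184 J/kcal) = 0.122357 kcal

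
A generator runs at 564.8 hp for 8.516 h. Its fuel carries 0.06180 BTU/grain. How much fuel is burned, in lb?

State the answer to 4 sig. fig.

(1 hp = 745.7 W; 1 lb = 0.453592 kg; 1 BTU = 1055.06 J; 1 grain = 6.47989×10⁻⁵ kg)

2.829×10⁴ lb

564.8 hp → 421171 W
8.516 h → 30657.6 s
E = P × t = 421171 × 30657.6 = 1.29121×10¹⁰ J
0.06180 BTU/grain → 1.00623×10⁶ J/kg
m = E / e_s = 1.29121×10¹⁰ / 1.00623×10⁶ = 12832.2 kg
In lb: 12832.2 / 0.453592 = 28290.2 lb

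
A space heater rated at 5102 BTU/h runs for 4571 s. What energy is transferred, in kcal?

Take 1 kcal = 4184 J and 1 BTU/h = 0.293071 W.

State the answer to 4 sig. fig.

1634 kcal

5102 BTU/h × 0.293071 → 1495.25 W
E = P × t = 1495.25 W × 4571 s = 6.83479×10⁶ J
6.83479×10⁶ J ÷ (4184 J/kcal) = 1633.55 kcal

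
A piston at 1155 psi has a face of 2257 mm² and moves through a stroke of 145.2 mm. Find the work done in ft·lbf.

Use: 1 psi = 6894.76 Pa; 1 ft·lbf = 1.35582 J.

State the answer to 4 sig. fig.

1925 ft·lbf

1155 psi → 7.96345×10⁶ Pa
2257 mm² → 0.002257 m²
F = P × A = 7.96345×10⁶ × 0.002257 = 17973.5 N
145.2 mm → 0.1452 m
W = F × d = 17973.5 × 0.1452 = 2609.75 J
In ft·lbf: 2609.75 / 1.35582 = 1924.85 ft·lbf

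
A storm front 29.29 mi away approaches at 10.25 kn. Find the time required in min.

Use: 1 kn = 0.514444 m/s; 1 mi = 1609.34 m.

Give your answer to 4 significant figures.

29.29 mi × 1609.34 → 47137.6 m
10.25 kn × 0.514444 → 5.27305 m/s
t = d / v = 47137.6 m / 5.27305 m/s = 8939.34 s
8939.34 s ÷ (60 s/min) = 148.989 min

149.0 min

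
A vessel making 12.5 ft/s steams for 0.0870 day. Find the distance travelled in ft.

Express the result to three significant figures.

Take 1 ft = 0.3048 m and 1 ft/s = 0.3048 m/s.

12.5 ft/s × 0.3048 = 3.81 m/s
0.0870 day × 86400 = 7516.8 s
d = v × t = 3.81 m/s × 7516.8 s = 28639 m
28639 m ÷ (0.3048 m/ft) = 93960 ft

9.40×10⁴ ft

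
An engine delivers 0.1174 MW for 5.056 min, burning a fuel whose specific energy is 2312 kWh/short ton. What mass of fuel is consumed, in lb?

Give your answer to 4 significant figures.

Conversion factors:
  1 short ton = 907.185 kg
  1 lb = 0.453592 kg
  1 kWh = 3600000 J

8.558 lb

0.1174 MW → 117400 W
5.056 min → 303.36 s
E = P × t = 117400 × 303.36 = 3.56145×10⁷ J
2312 kWh/short ton → 9.17475×10⁶ J/kg
m = E / e_s = 3.56145×10⁷ / 9.17475×10⁶ = 3.8818 kg
In lb: 3.8818 / 0.453592 = 8.55791 lb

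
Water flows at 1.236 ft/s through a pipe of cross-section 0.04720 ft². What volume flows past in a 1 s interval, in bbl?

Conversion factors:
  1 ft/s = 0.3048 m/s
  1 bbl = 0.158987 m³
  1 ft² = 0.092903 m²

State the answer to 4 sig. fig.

1.236 ft/s × 0.3048 = 0.376733 m/s
0.04720 ft² × 0.092903 = 0.00438502 m²
V = v × A × t = 0.376733 m/s × 0.00438502 m² × 1 s = 0.00165198 m³
0.00165198 m³ ÷ (0.158987 m³/bbl) = 0.0103907 bbl

0.01039 bbl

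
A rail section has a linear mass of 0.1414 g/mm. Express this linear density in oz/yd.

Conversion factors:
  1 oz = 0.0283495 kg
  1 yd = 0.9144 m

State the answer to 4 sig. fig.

4.561 oz/yd

0.1414 g/mm × 0.001 kg/g ÷ 0.001 m/mm = 0.1414 kg/m
0.1414 kg/m ÷ 0.0283495 kg/oz × 0.9144 m/yd = 4.56079 oz/yd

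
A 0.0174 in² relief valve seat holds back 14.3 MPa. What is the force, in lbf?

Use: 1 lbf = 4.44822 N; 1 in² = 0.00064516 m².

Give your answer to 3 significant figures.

36.1 lbf

14.3 MPa × 1000000 → 1.43×10⁷ Pa
0.0174 in² × 0.00064516 → 1.12258×10⁻⁵ m²
F = P × A = 1.43×10⁷ Pa × 1.12258×10⁻⁵ m² = 160.529 N
160.529 N ÷ (4.44822 N/lbf) = 36.0884 lbf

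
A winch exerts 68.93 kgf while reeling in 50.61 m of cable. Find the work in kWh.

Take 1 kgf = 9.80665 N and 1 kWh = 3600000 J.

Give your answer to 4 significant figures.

0.009503 kWh

68.93 kgf × 9.80665 → 675.972 N
W = F × d = 675.972 N × 50.61 m = 34210.9 J
34210.9 J ÷ (3600000 J/kWh) = 0.00950303 kWh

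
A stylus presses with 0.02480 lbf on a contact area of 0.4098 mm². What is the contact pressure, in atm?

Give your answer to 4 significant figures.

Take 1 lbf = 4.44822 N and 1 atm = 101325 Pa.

2.657 atm

0.02480 lbf × 4.44822 → 0.110316 N
0.4098 mm² × 10⁻⁶ → 4.098×10⁻⁷ m²
P = F / A = 0.110316 N / 4.098×10⁻⁷ m² = 269195 Pa
269195 Pa ÷ (101325 Pa/atm) = 2.65675 atm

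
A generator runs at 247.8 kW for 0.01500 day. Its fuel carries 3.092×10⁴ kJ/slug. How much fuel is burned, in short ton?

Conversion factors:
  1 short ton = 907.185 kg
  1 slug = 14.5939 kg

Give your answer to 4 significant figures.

247.8 kW → 247800 W
0.01500 day → 1296 s
E = P × t = 247800 × 1296 = 3.21149×10⁸ J
3.092×10⁴ kJ/slug → 2.11869×10⁶ J/kg
m = E / e_s = 3.21149×10⁸ / 2.11869×10⁶ = 151.579 kg
In short ton: 151.579 / 907.185 = 0.167087 short ton

0.1671 short ton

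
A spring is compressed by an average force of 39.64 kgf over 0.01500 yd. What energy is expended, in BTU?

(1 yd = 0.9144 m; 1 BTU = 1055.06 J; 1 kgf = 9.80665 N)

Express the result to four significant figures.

0.005054 BTU

39.64 kgf × 9.80665 = 388.736 N
0.01500 yd × 0.9144 = 0.013716 m
W = F × d = 388.736 N × 0.013716 m = 5.3319 J
5.3319 J ÷ (1055.06 J/BTU) = 0.00505365 BTU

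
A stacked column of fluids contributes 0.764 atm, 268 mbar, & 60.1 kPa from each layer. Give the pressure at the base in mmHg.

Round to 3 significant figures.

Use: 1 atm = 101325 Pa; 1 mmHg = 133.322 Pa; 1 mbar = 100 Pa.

0.764 atm × 101325 = 77412.3 Pa
268 mbar × 100 = 26800 Pa
60.1 kPa × 1000 = 60100 Pa
Sum: 77412.3 + 26800 + 60100 = 164312 Pa
In mmHg: 164312 / 133.322 = 1232.44 mmHg

1230 mmHg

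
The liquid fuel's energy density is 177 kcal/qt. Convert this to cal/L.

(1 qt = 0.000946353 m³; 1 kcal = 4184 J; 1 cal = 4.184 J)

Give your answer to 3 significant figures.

177 kcal/qt × 4184 J/kcal ÷ 0.000946353 m³/qt = 7.82549×10⁸ J/m³
7.82549×10⁸ J/m³ ÷ 4.184 J/cal × 0.001 m³/L = 187034 cal/L

1.87×10⁵ cal/L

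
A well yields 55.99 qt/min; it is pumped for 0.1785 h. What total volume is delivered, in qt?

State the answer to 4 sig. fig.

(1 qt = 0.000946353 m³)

55.99 qt/min → 8.83105×10⁻⁴ m³/s
0.1785 h → 642.6 s
V = Q × t = 8.83105×10⁻⁴ × 642.6 = 0.567483 m³
In qt: 0.567483 / 0.000946353 = 599.653 qt

599.7 qt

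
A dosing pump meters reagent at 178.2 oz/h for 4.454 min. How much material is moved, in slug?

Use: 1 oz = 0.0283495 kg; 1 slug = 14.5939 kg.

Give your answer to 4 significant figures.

178.2 oz/h → 0.0014033 kg/s
4.454 min → 267.24 s
m = ṁ × t = 0.0014033 × 267.24 = 0.375018 kg
In slug: 0.375018 / 14.5939 = 0.0256969 slug

0.02570 slug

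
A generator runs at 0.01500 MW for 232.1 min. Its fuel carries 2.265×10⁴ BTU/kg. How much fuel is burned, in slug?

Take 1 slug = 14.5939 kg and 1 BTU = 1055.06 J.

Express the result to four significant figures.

0.5990 slug

0.01500 MW → 15000 W
232.1 min → 13926 s
E = P × t = 15000 × 13926 = 2.0889×10⁸ J
2.265×10⁴ BTU/kg → 2.38971×10⁷ J/kg
m = E / e_s = 2.0889×10⁸ / 2.38971×10⁷ = 8.74123 kg
In slug: 8.74123 / 14.5939 = 0.598965 slug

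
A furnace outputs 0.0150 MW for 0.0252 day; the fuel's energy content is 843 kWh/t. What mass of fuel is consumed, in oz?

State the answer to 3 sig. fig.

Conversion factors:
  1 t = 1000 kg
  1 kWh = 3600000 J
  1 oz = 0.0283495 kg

0.0150 MW → 15000 W
0.0252 day → 2177.28 s
E = P × t = 15000 × 2177.28 = 3.26592×10⁷ J
843 kWh/t → 3.0348×10⁶ J/kg
m = E / e_s = 3.26592×10⁷ / 3.0348×10⁶ = 10.7616 kg
In oz: 10.7616 / 0.0283495 = 379.605 oz

380 oz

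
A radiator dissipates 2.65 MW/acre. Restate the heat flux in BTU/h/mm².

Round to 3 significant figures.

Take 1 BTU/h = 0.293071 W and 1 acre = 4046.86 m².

0.00223 BTU/h/mm²

2.65 MW/acre × 1000000 W/MW ÷ 4046.86 m²/acre = 654.829 W/m²
654.829 W/m² ÷ 0.293071 W/BTU/h × 10⁻⁶ m²/mm² = 0.00223437 BTU/h/mm²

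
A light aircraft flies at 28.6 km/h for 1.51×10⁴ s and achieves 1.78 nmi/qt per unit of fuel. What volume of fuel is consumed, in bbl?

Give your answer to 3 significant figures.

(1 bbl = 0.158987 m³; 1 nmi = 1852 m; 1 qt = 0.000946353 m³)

0.217 bbl

28.6 km/h → 7.94444 m/s
d = v × t = 7.94444 × 15100 = 119961 m
1.78 nmi/qt → 3.48344×10⁶ m/m³
V = d / (distance per unit fuel) = 119961 / 3.48344×10⁶ = 0.0344375 m³
In bbl: 0.0344375 / 0.158987 = 0.216606 bbl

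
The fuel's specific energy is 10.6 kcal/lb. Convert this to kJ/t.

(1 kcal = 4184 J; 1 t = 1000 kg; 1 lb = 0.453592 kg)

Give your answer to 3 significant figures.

9.78×10⁴ kJ/t

10.6 kcal/lb × 4184 J/kcal ÷ 0.453592 kg/lb = 97776 J/kg
97776 J/kg ÷ 1000 J/kJ × 1000 kg/t = 97776 kJ/t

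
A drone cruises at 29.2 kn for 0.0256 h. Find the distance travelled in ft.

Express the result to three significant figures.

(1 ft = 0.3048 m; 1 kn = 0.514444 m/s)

4540 ft

29.2 kn × 0.514444 = 15.0218 m/s
0.0256 h × 3600 = 92.16 s
d = v × t = 15.0218 m/s × 92.16 s = 1384.41 m
1384.41 m ÷ (0.3048 m/ft) = 4542.03 ft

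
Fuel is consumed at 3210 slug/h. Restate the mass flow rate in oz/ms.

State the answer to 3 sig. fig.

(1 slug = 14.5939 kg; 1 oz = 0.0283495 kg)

3210 slug/h × 14.5939 kg/slug ÷ 3600 s/h = 13.0129 kg/s
13.0129 kg/s ÷ 0.0283495 kg/oz × 0.001 s/ms = 0.459017 oz/ms

0.459 oz/ms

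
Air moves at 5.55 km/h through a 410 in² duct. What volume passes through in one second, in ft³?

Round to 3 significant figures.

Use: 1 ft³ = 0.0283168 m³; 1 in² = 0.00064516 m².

5.55 km/h × (1/3.6) → 1.54167 m/s
410 in² × 0.00064516 → 0.264516 m²
V = v × A × t = 1.54167 m/s × 0.264516 m² × 1 s = 0.407796 m³
0.407796 m³ ÷ (0.0283168 m³/ft³) = 14.4012 ft³

14.4 ft³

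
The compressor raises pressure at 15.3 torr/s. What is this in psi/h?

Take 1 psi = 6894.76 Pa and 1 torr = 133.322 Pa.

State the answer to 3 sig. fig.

15.3 torr/s × 133.322 Pa/torr = 2039.83 Pa/s
2039.83 Pa/s ÷ 6894.76 Pa/psi × 3600 s/h = 1065.07 psi/h

1070 psi/h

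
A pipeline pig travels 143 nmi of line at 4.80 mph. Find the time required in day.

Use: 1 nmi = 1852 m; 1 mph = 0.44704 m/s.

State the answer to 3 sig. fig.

1.43 day

143 nmi × 1852 = 264836 m
4.80 mph × 0.44704 = 2.14579 m/s
t = d / v = 264836 m / 2.14579 m/s = 123421 s
123421 s ÷ (86400 s/day) = 1.42848 day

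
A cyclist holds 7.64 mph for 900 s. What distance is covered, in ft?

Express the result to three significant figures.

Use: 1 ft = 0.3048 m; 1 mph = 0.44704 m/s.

7.64 mph × 0.44704 = 3.41539 m/s
d = v × t = 3.41539 m/s × 900 s = 3073.85 m
3073.85 m ÷ (0.3048 m/ft) = 10084.8 ft

1.01×10⁴ ft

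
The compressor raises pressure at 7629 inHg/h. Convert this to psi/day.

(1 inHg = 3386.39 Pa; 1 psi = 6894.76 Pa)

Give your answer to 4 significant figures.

8.993×10⁴ psi/day

7629 inHg/h × 3386.39 Pa/inHg ÷ 3600 s/h = 7176.32 Pa/s
7176.32 Pa/s ÷ 6894.76 Pa/psi × 86400 s/day = 89928.3 psi/day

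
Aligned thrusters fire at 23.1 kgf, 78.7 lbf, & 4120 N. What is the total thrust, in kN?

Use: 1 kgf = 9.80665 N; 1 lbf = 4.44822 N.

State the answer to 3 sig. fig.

4.70 kN

23.1 kgf × 9.80665 = 226.534 N
78.7 lbf × 4.44822 = 350.075 N
4120 N (already N)
Total: 226.534 + 350.075 + 4120 = 4696.61 N
In kN: 4696.61 / 1000 = 4.69661 kN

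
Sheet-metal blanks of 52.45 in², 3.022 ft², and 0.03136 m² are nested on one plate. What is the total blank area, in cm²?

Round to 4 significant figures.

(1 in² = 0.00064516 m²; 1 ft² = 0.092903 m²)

52.45 in² × 0.00064516 = 0.0338386 m²
3.022 ft² × 0.092903 = 0.280753 m²
0.03136 m² (already m²)
Combined: 0.0338386 + 0.280753 + 0.03136 = 0.345952 m²
In cm²: 0.345952 / 0.0001 = 3459.52 cm²

3460 cm²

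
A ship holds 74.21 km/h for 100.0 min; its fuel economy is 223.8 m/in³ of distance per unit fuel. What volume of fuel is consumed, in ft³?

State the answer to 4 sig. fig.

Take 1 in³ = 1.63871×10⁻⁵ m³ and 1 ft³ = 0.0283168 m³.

0.3198 ft³

74.21 km/h → 20.6139 m/s
100.0 min → 6000 s
d = v × t = 20.6139 × 6000 = 123683 m
223.8 m/in³ → 1.36571×10⁷ m/m³
V = d / (distance per unit fuel) = 123683 / 1.36571×10⁷ = 0.00905632 m³
In ft³: 0.00905632 / 0.0283168 = 0.319821 ft³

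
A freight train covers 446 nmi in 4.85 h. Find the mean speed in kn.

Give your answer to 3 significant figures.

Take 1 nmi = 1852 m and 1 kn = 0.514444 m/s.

92.0 kn

446 nmi × 1852 → 825992 m
4.85 h × 3600 → 17460 s
v = d / t = 825992 m / 17460 s = 47.3077 m/s
47.3077 m/s ÷ (0.514444 m/s/kn) = 91.9589 kn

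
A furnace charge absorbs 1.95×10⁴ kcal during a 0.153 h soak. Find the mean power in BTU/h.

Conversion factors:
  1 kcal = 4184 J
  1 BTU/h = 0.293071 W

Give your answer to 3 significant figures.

1.95×10⁴ kcal × 4184 = 8.1588×10⁷ J
0.153 h × 3600 = 550.8 s
P = E / t = 8.1588×10⁷ J / 550.8 s = 148126 W
148126 W ÷ (0.293071 W/BTU/h) = 505427 BTU/h

5.05×10⁵ BTU/h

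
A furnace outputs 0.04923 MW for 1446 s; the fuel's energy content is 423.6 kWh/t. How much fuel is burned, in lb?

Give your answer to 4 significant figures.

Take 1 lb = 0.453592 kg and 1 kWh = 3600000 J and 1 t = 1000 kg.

102.9 lb

0.04923 MW → 49230 W
E = P × t = 49230 × 1446 = 7.11866×10⁷ J
423.6 kWh/t → 1.52496×10⁶ J/kg
m = E / e_s = 7.11866×10⁷ / 1.52496×10⁶ = 46.681 kg
In lb: 46.681 / 0.453592 = 102.914 lb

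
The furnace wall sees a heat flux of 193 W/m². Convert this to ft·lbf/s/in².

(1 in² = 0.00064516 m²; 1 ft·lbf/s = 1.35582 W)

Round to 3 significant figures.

0.0918 ft·lbf/s/in²

193 W/m² is already 193 W/m²
193 W/m² ÷ 1.35582 W/ft·lbf/s × 0.00064516 m²/in² = 0.0918381 ft·lbf/s/in²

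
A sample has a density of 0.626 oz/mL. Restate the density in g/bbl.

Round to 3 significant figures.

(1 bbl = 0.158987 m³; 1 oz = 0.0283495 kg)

0.626 oz/mL × 0.0283495 kg/oz ÷ 10⁻⁶ m³/mL = 17746.8 kg/m³
17746.8 kg/m³ ÷ 0.001 kg/g × 0.158987 m³/bbl = 2.82151×10⁶ g/bbl

2.82×10⁶ g/bbl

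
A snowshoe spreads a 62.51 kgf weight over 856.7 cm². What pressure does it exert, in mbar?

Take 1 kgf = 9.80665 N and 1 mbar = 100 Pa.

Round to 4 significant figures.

62.51 kgf × 9.80665 → 613.014 N
856.7 cm² × 0.0001 → 0.08567 m²
P = F / A = 613.014 N / 0.08567 m² = 7155.53 Pa
7155.53 Pa ÷ (100 Pa/mbar) = 71.5553 mbar

71.56 mbar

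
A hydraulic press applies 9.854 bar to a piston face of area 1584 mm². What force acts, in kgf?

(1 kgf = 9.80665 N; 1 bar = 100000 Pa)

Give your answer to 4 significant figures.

9.854 bar × 100000 → 985400 Pa
1584 mm² × 10⁻⁶ → 0.001584 m²
F = P × A = 985400 Pa × 0.001584 m² = 1560.87 N
1560.87 N ÷ (9.80665 N/kgf) = 159.164 kgf

159.2 kgf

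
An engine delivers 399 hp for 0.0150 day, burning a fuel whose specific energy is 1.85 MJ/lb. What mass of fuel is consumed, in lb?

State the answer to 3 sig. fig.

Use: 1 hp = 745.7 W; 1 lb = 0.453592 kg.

399 hp → 297534 W
0.0150 day → 1296 s
E = P × t = 297534 × 1296 = 3.85604×10⁸ J
1.85 MJ/lb → 4.07856×10⁶ J/kg
m = E / e_s = 3.85604×10⁸ / 4.07856×10⁶ = 94.5442 kg
In lb: 94.5442 / 0.453592 = 208.434 lb

208 lb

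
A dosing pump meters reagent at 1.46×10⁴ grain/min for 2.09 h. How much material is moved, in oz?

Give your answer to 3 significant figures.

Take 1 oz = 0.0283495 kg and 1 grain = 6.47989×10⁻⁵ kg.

1.46×10⁴ grain/min → 0.0157677 kg/s
2.09 h → 7524 s
m = ṁ × t = 0.0157677 × 7524 = 118.636 kg
In oz: 118.636 / 0.0283495 = 4184.77 oz

4180 oz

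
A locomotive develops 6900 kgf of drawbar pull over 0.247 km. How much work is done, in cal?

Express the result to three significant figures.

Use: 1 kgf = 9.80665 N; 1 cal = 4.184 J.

3.99×10⁶ cal

6900 kgf × 9.80665 = 67665.9 N
0.247 km × 1000 = 247 m
W = F × d = 67665.9 N × 247 m = 1.67135×10⁷ J
1.67135×10⁷ J ÷ (4.184 J/cal) = 3.99462×10⁶ cal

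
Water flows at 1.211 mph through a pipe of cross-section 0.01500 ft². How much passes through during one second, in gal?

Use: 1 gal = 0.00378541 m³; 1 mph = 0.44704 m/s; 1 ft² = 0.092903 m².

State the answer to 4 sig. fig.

0.1993 gal

1.211 mph × 0.44704 → 0.541365 m/s
0.01500 ft² × 0.092903 → 0.00139354 m²
V = v × A × t = 0.541365 m/s × 0.00139354 m² × 1 s = 7.54414×10⁻⁴ m³
7.54414×10⁻⁴ m³ ÷ (0.00378541 m³/gal) = 0.199295 gal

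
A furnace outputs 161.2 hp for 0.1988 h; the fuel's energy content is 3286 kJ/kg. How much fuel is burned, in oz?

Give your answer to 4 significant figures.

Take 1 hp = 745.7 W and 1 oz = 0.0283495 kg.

923.5 oz

161.2 hp → 120207 W
0.1988 h → 715.68 s
E = P × t = 120207 × 715.68 = 8.60297×10⁷ J
3286 kJ/kg → 3.286×10⁶ J/kg
m = E / e_s = 8.60297×10⁷ / 3.286×10⁶ = 26.1807 kg
In oz: 26.1807 / 0.0283495 = 923.498 oz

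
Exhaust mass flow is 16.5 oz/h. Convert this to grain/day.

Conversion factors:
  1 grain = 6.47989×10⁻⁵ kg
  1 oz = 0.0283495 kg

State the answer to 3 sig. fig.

1.73×10⁵ grain/day

16.5 oz/h × 0.0283495 kg/oz ÷ 3600 s/h = 1.29935×10⁻⁴ kg/s
1.29935×10⁻⁴ kg/s ÷ 6.47989×10⁻⁵ kg/grain × 86400 s/day = 173250 grain/day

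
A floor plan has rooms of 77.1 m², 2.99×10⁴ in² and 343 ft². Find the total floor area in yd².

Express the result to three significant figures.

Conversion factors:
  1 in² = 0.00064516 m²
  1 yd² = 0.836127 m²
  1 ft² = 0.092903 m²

77.1 m² (already m²)
2.99×10⁴ in² × 0.00064516 → 19.2903 m²
343 ft² × 0.092903 → 31.8657 m²
Combined: 77.1 + 19.2903 + 31.8657 = 128.256 m²
In yd²: 128.256 / 0.836127 = 153.393 yd²

153 yd²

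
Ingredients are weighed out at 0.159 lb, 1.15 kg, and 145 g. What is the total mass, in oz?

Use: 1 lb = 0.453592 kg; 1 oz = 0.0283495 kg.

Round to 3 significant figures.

0.159 lb × 0.453592 = 0.0721211 kg
1.15 kg (already kg)
145 g × 0.001 = 0.145 kg
Sum: 0.0721211 + 1.15 + 0.145 = 1.36712 kg
In oz: 1.36712 / 0.0283495 = 48.2238 oz

48.2 oz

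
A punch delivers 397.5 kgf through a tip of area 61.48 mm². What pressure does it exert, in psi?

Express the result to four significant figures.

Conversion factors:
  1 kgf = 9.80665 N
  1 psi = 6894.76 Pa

397.5 kgf × 9.80665 → 3898.14 N
61.48 mm² × 10⁻⁶ → 6.148×10⁻⁵ m²
P = F / A = 3898.14 N / 6.148×10⁻⁵ m² = 6.3405×10⁷ Pa
6.3405×10⁷ Pa ÷ (6894.76 Pa/psi) = 9196.11 psi

9196 psi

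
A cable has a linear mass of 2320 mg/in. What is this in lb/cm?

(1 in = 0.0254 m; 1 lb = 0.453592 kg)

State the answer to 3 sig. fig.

2320 mg/in × 10⁻⁶ kg/mg ÷ 0.0254 m/in = 0.0913386 kg/m
0.0913386 kg/m ÷ 0.453592 kg/lb × 0.01 m/cm = 0.00201367 lb/cm

0.00201 lb/cm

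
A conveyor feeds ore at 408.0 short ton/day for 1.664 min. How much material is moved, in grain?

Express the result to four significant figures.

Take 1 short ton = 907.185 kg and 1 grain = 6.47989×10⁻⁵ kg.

6.601×10⁶ grain

408.0 short ton/day → 4.28393 kg/s
1.664 min → 99.84 s
m = ṁ × t = 4.28393 × 99.84 = 427.708 kg
In grain: 427.708 / 6.47989×10⁻⁵ = 6.60054×10⁶ grain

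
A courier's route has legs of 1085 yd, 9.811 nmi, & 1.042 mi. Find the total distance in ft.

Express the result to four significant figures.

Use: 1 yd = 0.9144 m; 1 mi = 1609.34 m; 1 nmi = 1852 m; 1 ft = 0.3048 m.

6.837×10⁴ ft

1085 yd × 0.9144 → 992.124 m
9.811 nmi × 1852 → 18170 m
1.042 mi × 1609.34 → 1676.93 m
Sum: 992.124 + 18170 + 1676.93 = 20839.1 m
In ft: 20839.1 / 0.3048 = 68369.8 ft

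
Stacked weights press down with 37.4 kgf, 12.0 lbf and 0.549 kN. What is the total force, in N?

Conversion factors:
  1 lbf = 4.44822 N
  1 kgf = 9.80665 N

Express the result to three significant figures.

37.4 kgf × 9.80665 = 366.769 N
12.0 lbf × 4.44822 = 53.3786 N
0.549 kN × 1000 = 549 N
Total: 366.769 + 53.3786 + 549 = 969.148 N

969 N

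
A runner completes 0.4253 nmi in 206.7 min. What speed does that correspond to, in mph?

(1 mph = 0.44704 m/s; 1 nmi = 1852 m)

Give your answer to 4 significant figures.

0.4253 nmi × 1852 → 787.656 m
206.7 min × 60 → 12402 s
v = d / t = 787.656 m / 12402 s = 0.0635104 m/s
0.0635104 m/s ÷ (0.44704 m/s/mph) = 0.142069 mph

0.1421 mph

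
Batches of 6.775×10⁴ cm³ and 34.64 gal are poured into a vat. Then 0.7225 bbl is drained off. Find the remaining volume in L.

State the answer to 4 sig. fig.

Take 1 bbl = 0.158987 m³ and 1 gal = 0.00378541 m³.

6.775×10⁴ cm³ × 10⁻⁶ → 0.06775 m³
34.64 gal × 0.00378541 → 0.131127 m³
0.7225 bbl × 0.158987 → 0.114868 m³
Result: 0.06775 + 0.131127 − 0.114868 = 0.084009 m³
In L: 0.084009 / 0.001 = 84.009 L

84.01 L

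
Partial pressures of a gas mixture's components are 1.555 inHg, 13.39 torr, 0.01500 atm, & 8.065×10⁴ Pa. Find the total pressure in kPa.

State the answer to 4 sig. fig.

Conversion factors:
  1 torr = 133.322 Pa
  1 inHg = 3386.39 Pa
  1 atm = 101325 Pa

89.22 kPa

1.555 inHg × 3386.39 → 5265.84 Pa
13.39 torr × 133.322 → 1785.18 Pa
0.01500 atm × 101325 → 1519.88 Pa
8.065×10⁴ Pa (already Pa)
Sum: 5265.84 + 1785.18 + 1519.88 + 80650 = 89220.9 Pa
In kPa: 89220.9 / 1000 = 89.2209 kPa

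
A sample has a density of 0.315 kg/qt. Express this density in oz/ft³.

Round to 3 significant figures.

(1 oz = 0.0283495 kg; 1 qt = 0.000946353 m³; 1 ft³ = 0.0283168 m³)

0.315 kg/qt ÷ 0.000946353 m³/qt = 332.857 kg/m³
332.857 kg/m³ ÷ 0.0283495 kg/oz × 0.0283168 m³/ft³ = 332.473 oz/ft³

332 oz/ft³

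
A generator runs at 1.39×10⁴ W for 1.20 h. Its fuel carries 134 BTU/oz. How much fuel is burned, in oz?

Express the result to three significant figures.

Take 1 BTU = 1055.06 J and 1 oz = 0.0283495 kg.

1.20 h → 4320 s
E = P × t = 13900 × 4320 = 6.0048×10⁷ J
134 BTU/oz → 4.98697×10⁶ J/kg
m = E / e_s = 6.0048×10⁷ / 4.98697×10⁶ = 12.041 kg
In oz: 12.041 / 0.0283495 = 424.734 oz

425 oz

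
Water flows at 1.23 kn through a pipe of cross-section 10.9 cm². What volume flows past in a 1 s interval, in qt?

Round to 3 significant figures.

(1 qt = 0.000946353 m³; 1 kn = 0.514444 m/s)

1.23 kn × 0.514444 → 0.632766 m/s
10.9 cm² × 0.0001 → 0.00109 m²
V = v × A × t = 0.632766 m/s × 0.00109 m² × 1 s = 6.89715×10⁻⁴ m³
6.89715×10⁻⁴ m³ ÷ (0.000946353 m³/qt) = 0.728814 qt

0.729 qt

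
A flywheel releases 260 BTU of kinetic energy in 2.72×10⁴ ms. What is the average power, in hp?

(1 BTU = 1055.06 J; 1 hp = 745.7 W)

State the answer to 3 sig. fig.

13.5 hp

260 BTU × 1055.06 = 274316 J
2.72×10⁴ ms × 0.001 = 27.2 s
P = E / t = 274316 J / 27.2 s = 10085.1 W
10085.1 W ÷ (745.7 W/hp) = 13.5243 hp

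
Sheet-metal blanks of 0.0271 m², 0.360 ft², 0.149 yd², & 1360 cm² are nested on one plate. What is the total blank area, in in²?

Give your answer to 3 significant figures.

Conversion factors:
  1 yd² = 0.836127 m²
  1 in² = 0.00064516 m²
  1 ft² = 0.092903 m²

0.0271 m² (already m²)
0.360 ft² × 0.092903 = 0.0334451 m²
0.149 yd² × 0.836127 = 0.124583 m²
1360 cm² × 0.0001 = 0.136 m²
Total: 0.0271 + 0.0334451 + 0.124583 + 0.136 = 0.321128 m²
In in²: 0.321128 / 0.00064516 = 497.749 in²

498 in²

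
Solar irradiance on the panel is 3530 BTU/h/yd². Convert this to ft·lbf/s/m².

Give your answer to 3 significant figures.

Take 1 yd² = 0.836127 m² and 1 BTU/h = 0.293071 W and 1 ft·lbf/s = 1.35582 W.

913 ft·lbf/s/m²

3530 BTU/h/yd² × 0.293071 W/BTU/h ÷ 0.836127 m²/yd² = 1237.3 W/m²
1237.3 W/m² ÷ 1.35582 W/ft·lbf/s = 912.584 ft·lbf/s/m²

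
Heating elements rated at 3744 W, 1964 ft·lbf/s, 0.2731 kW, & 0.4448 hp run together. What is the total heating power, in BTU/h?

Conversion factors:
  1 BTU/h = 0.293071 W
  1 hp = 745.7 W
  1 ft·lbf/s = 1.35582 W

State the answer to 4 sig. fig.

3744 W (already W)
1964 ft·lbf/s × 1.35582 = 2662.83 W
0.2731 kW × 1000 = 273.1 W
0.4448 hp × 745.7 = 331.687 W
Sum: 3744 + 2662.83 + 273.1 + 331.687 = 7011.62 W
In BTU/h: 7011.62 / 0.293071 = 23924.6 BTU/h

2.392×10⁴ BTU/h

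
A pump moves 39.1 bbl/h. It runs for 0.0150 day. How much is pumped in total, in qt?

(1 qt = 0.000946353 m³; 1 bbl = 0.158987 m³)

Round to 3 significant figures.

2360 qt

39.1 bbl/h → 0.00172678 m³/s
0.0150 day → 1296 s
V = Q × t = 0.00172678 × 1296 = 2.23791 m³
In qt: 2.23791 / 0.000946353 = 2364.77 qt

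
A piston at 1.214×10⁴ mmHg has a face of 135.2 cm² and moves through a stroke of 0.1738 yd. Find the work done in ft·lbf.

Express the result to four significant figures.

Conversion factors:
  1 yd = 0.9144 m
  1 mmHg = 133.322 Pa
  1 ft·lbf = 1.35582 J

1.214×10⁴ mmHg → 1.61853×10⁶ Pa
135.2 cm² → 0.01352 m²
F = P × A = 1.61853×10⁶ × 0.01352 = 21882.5 N
0.1738 yd → 0.158923 m
W = F × d = 21882.5 × 0.158923 = 3477.63 J
In ft·lbf: 3477.63 / 1.35582 = 2564.96 ft·lbf

2565 ft·lbf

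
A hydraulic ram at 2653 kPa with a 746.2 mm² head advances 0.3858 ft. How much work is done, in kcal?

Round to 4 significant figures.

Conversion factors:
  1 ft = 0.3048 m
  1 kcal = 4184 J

2653 kPa → 2.653×10⁶ Pa
746.2 mm² → 7.462×10⁻⁴ m²
F = P × A = 2.653×10⁶ × 7.462×10⁻⁴ = 1979.67 N
0.3858 ft → 0.117592 m
W = F × d = 1979.67 × 0.117592 = 232.793 J
In kcal: 232.793 / 4184 = 0.0556389 kcal

0.05564 kcal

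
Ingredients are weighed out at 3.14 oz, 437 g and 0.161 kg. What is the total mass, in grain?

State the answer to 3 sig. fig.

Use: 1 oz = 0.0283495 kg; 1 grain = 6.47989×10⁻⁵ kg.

1.06×10⁴ grain

3.14 oz × 0.0283495 → 0.0890174 kg
437 g × 0.001 → 0.437 kg
0.161 kg (already kg)
Total: 0.0890174 + 0.437 + 0.161 = 0.687017 kg
In grain: 0.687017 / 6.47989×10⁻⁵ = 10602.3 grain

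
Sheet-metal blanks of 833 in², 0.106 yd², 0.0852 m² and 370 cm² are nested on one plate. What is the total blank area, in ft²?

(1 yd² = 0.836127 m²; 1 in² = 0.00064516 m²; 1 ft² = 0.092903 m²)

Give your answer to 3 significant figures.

833 in² × 0.00064516 = 0.537418 m²
0.106 yd² × 0.836127 = 0.0886295 m²
0.0852 m² (already m²)
370 cm² × 0.0001 = 0.037 m²
Sum: 0.537418 + 0.0886295 + 0.0852 + 0.037 = 0.748248 m²
In ft²: 0.748248 / 0.092903 = 8.05408 ft²

8.05 ft²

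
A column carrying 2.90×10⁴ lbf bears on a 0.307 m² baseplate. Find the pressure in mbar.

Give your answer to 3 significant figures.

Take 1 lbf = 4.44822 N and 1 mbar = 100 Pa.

4200 mbar

2.90×10⁴ lbf × 4.44822 → 128998 N
P = F / A = 128998 N / 0.307 m² = 420189 Pa
420189 Pa ÷ (100 Pa/mbar) = 4201.89 mbar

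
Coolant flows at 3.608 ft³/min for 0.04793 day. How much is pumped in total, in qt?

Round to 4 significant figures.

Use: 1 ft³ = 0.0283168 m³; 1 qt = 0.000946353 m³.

3.608 ft³/min → 0.00170278 m³/s
0.04793 day → 4141.15 s
V = Q × t = 0.00170278 × 4141.15 = 7.05147 m³
In qt: 7.05147 / 0.000946353 = 7451.2 qt

7451 qt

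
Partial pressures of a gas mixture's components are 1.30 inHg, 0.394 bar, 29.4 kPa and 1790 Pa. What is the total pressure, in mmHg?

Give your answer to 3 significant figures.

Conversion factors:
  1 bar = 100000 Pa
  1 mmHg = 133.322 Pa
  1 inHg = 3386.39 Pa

1.30 inHg × 3386.39 = 4402.31 Pa
0.394 bar × 100000 = 39400 Pa
29.4 kPa × 1000 = 29400 Pa
1790 Pa (already Pa)
Sum: 4402.31 + 39400 + 29400 + 1790 = 74992.3 Pa
In mmHg: 74992.3 / 133.322 = 562.49 mmHg

562 mmHg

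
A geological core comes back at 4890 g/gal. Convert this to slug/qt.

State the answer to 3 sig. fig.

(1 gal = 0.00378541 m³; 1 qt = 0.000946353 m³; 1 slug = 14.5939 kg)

0.0838 slug/qt

4890 g/gal × 0.001 kg/g ÷ 0.00378541 m³/gal = 1291.8 kg/m³
1291.8 kg/m³ ÷ 14.5939 kg/slug × 0.000946353 m³/qt = 0.0837678 slug/qt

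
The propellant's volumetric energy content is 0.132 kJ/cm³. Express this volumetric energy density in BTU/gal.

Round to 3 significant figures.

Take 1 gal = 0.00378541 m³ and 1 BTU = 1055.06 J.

0.132 kJ/cm³ × 1000 J/kJ ÷ 10⁻⁶ m³/cm³ = 1.32×10⁸ J/m³
1.32×10⁸ J/m³ ÷ 1055.06 J/BTU × 0.00378541 m³/gal = 473.598 BTU/gal

474 BTU/gal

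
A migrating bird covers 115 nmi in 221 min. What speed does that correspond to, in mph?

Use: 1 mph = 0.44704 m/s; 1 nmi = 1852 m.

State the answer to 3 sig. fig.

35.9 mph

115 nmi × 1852 → 212980 m
221 min × 60 → 13260 s
v = d / t = 212980 m / 13260 s = 16.0618 m/s
16.0618 m/s ÷ (0.44704 m/s/mph) = 35.9292 mph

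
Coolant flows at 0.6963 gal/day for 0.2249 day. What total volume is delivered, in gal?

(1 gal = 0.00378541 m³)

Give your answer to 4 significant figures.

0.6963 gal/day → 3.05067×10⁻⁸ m³/s
0.2249 day → 19431.4 s
V = Q × t = 3.05067×10⁻⁸ × 19431.4 = 5.92788×10⁻⁴ m³
In gal: 5.92788×10⁻⁴ / 0.00378541 = 0.156598 gal

0.1566 gal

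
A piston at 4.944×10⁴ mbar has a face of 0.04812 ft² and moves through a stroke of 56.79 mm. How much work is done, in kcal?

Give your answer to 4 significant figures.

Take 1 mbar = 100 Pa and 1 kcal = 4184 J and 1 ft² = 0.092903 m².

4.944×10⁴ mbar → 4.944×10⁶ Pa
0.04812 ft² → 0.00447049 m²
F = P × A = 4.944×10⁶ × 0.00447049 = 22102.1 N
56.79 mm → 0.05679 m
W = F × d = 22102.1 × 0.05679 = 1255.18 J
In kcal: 1255.18 / 4184 = 0.299995 kcal

0.3000 kcal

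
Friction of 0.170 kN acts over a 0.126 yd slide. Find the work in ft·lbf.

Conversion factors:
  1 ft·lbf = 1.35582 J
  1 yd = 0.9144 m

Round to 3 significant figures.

0.170 kN × 1000 → 170 N
0.126 yd × 0.9144 → 0.115214 m
W = F × d = 170 N × 0.115214 m = 19.5864 J
19.5864 J ÷ (1.35582 J/ft·lbf) = 14.4462 ft·lbf

14.4 ft·lbf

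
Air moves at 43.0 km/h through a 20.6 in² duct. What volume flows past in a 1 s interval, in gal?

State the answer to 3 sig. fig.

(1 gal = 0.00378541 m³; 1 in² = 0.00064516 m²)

43.0 km/h × (1/3.6) → 11.9444 m/s
20.6 in² × 0.00064516 → 0.0132903 m²
V = v × A × t = 11.9444 m/s × 0.0132903 m² × 1 s = 0.158745 m³
0.158745 m³ ÷ (0.00378541 m³/gal) = 41.936 gal

41.9 gal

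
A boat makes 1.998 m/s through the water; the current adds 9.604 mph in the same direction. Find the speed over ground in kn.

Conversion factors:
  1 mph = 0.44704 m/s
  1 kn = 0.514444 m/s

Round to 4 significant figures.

1.998 m/s (already m/s)
9.604 mph × 0.44704 = 4.29337 m/s
Sum: 1.998 + 4.29337 = 6.29137 m/s
In kn: 6.29137 / 0.514444 = 12.2295 kn

12.23 kn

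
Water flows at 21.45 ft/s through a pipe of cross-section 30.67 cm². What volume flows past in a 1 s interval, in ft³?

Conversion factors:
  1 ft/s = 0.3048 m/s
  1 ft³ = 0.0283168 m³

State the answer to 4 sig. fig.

0.7081 ft³

21.45 ft/s × 0.3048 = 6.53796 m/s
30.67 cm² × 0.0001 = 0.003067 m²
V = v × A × t = 6.53796 m/s × 0.003067 m² × 1 s = 0.0200519 m³
0.0200519 m³ ÷ (0.0283168 m³/ft³) = 0.708127 ft³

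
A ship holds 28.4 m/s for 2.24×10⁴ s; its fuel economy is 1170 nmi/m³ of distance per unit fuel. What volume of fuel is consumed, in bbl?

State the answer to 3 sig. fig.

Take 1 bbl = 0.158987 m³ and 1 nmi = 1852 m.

1.85 bbl

d = v × t = 28.4 × 22400 = 636160 m
1170 nmi/m³ → 2.16684×10⁶ m/m³
V = d / (distance per unit fuel) = 636160 / 2.16684×10⁶ = 0.293589 m³
In bbl: 0.293589 / 0.158987 = 1.84662 bbl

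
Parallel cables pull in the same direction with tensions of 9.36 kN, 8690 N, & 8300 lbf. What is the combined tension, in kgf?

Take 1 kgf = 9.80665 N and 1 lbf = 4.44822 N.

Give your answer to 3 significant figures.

5610 kgf

9.36 kN × 1000 = 9360 N
8690 N (already N)
8300 lbf × 4.44822 = 36920.2 N
Combined: 9360 + 8690 + 36920.2 = 54970.2 N
In kgf: 54970.2 / 9.80665 = 5605.4 kgf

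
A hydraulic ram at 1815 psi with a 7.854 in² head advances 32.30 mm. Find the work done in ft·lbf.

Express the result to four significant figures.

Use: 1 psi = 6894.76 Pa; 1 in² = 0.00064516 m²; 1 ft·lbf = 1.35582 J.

1815 psi → 1.2514×10⁷ Pa
7.854 in² → 0.00506709 m²
F = P × A = 1.2514×10⁷ × 0.00506709 = 63409.6 N
32.30 mm → 0.0323 m
W = F × d = 63409.6 × 0.0323 = 2048.13 J
In ft·lbf: 2048.13 / 1.35582 = 1510.62 ft·lbf

1511 ft·lbf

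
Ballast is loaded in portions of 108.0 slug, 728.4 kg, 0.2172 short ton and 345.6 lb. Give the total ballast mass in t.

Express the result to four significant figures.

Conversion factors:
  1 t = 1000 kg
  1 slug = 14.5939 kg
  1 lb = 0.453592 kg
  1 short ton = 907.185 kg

2.658 t

108.0 slug × 14.5939 → 1576.14 kg
728.4 kg (already kg)
0.2172 short ton × 907.185 → 197.041 kg
345.6 lb × 0.453592 → 156.761 kg
Total: 1576.14 + 728.4 + 197.041 + 156.761 = 2658.34 kg
In t: 2658.34 / 1000 = 2.65834 t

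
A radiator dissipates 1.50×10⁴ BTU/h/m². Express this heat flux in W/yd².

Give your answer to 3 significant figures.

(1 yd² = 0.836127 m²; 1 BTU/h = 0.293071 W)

3680 W/yd²

1.50×10⁴ BTU/h/m² × 0.293071 W/BTU/h = 4396.07 W/m²
4396.07 W/m² × 0.836127 m²/yd² = 3675.67 W/yd²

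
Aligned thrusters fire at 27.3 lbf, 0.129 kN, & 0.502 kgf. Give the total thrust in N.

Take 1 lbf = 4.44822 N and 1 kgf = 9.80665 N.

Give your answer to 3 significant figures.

255 N

27.3 lbf × 4.44822 → 121.436 N
0.129 kN × 1000 → 129 N
0.502 kgf × 9.80665 → 4.92294 N
Total: 121.436 + 129 + 4.92294 = 255.359 N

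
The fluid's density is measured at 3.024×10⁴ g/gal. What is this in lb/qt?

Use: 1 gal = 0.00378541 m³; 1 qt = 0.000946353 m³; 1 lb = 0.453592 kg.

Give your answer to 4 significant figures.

16.67 lb/qt

3.024×10⁴ g/gal × 0.001 kg/g ÷ 0.00378541 m³/gal = 7988.57 kg/m³
7988.57 kg/m³ ÷ 0.453592 kg/lb × 0.000946353 m³/qt = 16.667 lb/qt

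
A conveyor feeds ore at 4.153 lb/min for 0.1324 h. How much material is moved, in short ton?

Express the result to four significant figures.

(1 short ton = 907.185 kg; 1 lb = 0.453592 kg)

0.01650 short ton

4.153 lb/min → 0.0313961 kg/s
0.1324 h → 476.64 s
m = ṁ × t = 0.0313961 × 476.64 = 14.9646 kg
In short ton: 14.9646 / 907.185 = 0.0164956 short ton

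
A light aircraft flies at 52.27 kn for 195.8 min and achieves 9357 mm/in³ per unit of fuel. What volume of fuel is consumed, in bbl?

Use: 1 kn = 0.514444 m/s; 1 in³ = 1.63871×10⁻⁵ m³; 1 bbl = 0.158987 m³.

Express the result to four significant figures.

3.480 bbl

52.27 kn → 26.89 m/s
195.8 min → 11748 s
d = v × t = 26.89 × 11748 = 315904 m
9357 mm/in³ → 570998 m/m³
V = d / (distance per unit fuel) = 315904 / 570998 = 0.553249 m³
In bbl: 0.553249 / 0.158987 = 3.47984 bbl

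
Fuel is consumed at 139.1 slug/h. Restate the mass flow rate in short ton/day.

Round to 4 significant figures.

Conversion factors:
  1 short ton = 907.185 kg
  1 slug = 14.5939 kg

139.1 slug/h × 14.5939 kg/slug ÷ 3600 s/h = 0.563892 kg/s
0.563892 kg/s ÷ 907.185 kg/short ton × 86400 s/day = 53.7049 short ton/day

53.70 short ton/day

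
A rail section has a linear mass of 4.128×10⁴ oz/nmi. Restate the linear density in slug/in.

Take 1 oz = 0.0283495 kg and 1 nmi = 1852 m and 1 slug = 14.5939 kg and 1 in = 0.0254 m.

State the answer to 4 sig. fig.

4.128×10⁴ oz/nmi × 0.0283495 kg/oz ÷ 1852 m/nmi = 0.631894 kg/m
0.631894 kg/m ÷ 14.5939 kg/slug × 0.0254 m/in = 0.00109978 slug/in

0.001100 slug/in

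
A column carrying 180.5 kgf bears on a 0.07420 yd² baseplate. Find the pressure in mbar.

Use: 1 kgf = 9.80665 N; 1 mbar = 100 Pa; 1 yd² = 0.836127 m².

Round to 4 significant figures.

180.5 kgf × 9.80665 → 1770.1 N
0.07420 yd² × 0.836127 → 0.0620406 m²
P = F / A = 1770.1 N / 0.0620406 m² = 28531.3 Pa
28531.3 Pa ÷ (100 Pa/mbar) = 285.313 mbar

285.3 mbar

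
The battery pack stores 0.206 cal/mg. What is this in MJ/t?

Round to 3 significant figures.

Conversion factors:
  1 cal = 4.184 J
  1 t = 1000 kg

862 MJ/t

0.206 cal/mg × 4.184 J/cal ÷ 10⁻⁶ kg/mg = 861904 J/kg
861904 J/kg ÷ 1000000 J/MJ × 1000 kg/t = 861.904 MJ/t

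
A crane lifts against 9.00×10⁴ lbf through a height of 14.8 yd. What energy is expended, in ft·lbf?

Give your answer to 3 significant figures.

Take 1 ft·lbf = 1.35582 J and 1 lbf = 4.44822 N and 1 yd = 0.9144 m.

4.00×10⁶ ft·lbf

9.00×10⁴ lbf × 4.44822 = 400340 N
14.8 yd × 0.9144 = 13.5331 m
W = F × d = 400340 N × 13.5331 m = 5.41784×10⁶ J
5.41784×10⁶ J ÷ (1.35582 J/ft·lbf) = 3.99599×10⁶ ft·lbf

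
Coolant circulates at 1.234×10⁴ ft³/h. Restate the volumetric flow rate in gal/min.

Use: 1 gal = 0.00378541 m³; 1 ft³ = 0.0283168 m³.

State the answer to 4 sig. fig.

1538 gal/min

1.234×10⁴ ft³/h × 0.0283168 m³/ft³ ÷ 3600 s/h = 0.0970637 m³/s
0.0970637 m³/s ÷ 0.00378541 m³/gal × 60 s/min = 1538.49 gal/min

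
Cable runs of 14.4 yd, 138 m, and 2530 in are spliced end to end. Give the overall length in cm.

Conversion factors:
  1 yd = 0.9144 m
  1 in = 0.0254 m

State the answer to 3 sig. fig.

14.4 yd × 0.9144 = 13.1674 m
138 m (already m)
2530 in × 0.0254 = 64.262 m
Sum: 13.1674 + 138 + 64.262 = 215.429 m
In cm: 215.429 / 0.01 = 21542.9 cm

2.15×10⁴ cm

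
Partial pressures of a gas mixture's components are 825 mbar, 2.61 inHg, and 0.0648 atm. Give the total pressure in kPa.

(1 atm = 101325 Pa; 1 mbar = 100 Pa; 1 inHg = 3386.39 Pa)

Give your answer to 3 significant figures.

825 mbar × 100 = 82500 Pa
2.61 inHg × 3386.39 = 8838.48 Pa
0.0648 atm × 101325 = 6565.86 Pa
Sum: 82500 + 8838.48 + 6565.86 = 97904.3 Pa
In kPa: 97904.3 / 1000 = 97.9043 kPa

97.9 kPa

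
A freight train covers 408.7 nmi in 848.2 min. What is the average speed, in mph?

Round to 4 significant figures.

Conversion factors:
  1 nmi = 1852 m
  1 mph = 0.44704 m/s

33.27 mph

408.7 nmi × 1852 → 756912 m
848.2 min × 60 → 50892 s
v = d / t = 756912 m / 50892 s = 14.8729 m/s
14.8729 m/s ÷ (0.44704 m/s/mph) = 33.2697 mph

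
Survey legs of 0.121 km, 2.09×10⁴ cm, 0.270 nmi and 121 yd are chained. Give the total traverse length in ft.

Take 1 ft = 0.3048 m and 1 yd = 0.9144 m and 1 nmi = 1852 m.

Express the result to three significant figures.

3090 ft

0.121 km × 1000 = 121 m
2.09×10⁴ cm × 0.01 = 209 m
0.270 nmi × 1852 = 500.04 m
121 yd × 0.9144 = 110.642 m
Sum: 121 + 209 + 500.04 + 110.642 = 940.682 m
In ft: 940.682 / 0.3048 = 3086.23 ft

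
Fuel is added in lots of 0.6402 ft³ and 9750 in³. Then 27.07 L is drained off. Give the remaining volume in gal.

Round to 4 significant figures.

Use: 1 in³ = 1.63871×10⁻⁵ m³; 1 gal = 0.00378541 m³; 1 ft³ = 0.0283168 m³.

0.6402 ft³ × 0.0283168 = 0.0181284 m³
9750 in³ × 1.63871×10⁻⁵ = 0.159774 m³
27.07 L × 0.001 = 0.02707 m³
Net: 0.0181284 + 0.159774 − 0.02707 = 0.150832 m³
In gal: 0.150832 / 0.00378541 = 39.8456 gal

39.85 gal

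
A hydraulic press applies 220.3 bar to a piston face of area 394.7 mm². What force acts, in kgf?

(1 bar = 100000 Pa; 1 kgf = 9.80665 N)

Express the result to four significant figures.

220.3 bar × 100000 → 2.203×10⁷ Pa
394.7 mm² × 10⁻⁶ → 3.947×10⁻⁴ m²
F = P × A = 2.203×10⁷ Pa × 3.947×10⁻⁴ m² = 8695.24 N
8695.24 N ÷ (9.80665 N/kgf) = 886.668 kgf

886.7 kgf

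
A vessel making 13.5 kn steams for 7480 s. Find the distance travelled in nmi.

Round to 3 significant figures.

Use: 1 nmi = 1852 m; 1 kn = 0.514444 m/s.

13.5 kn × 0.514444 = 6.94499 m/s
d = v × t = 6.94499 m/s × 7480 s = 51948.5 m
51948.5 m ÷ (1852 m/nmi) = 28.0499 nmi

28.0 nmi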